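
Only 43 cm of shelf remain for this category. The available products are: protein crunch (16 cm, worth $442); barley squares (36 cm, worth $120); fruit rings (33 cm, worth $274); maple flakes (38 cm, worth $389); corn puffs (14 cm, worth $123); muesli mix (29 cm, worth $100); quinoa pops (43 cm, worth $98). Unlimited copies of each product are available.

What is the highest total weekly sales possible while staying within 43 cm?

884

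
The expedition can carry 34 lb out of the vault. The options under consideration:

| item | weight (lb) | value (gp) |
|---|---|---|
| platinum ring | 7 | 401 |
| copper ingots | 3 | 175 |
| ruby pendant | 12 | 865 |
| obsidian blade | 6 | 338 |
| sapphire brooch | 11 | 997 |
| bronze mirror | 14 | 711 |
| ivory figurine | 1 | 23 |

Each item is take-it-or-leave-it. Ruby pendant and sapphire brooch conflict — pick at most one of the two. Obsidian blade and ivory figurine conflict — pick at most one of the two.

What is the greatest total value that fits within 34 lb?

2221

Best packing: copper ingots + obsidian blade + sapphire brooch + bronze mirror — 34 lb, 2221 total.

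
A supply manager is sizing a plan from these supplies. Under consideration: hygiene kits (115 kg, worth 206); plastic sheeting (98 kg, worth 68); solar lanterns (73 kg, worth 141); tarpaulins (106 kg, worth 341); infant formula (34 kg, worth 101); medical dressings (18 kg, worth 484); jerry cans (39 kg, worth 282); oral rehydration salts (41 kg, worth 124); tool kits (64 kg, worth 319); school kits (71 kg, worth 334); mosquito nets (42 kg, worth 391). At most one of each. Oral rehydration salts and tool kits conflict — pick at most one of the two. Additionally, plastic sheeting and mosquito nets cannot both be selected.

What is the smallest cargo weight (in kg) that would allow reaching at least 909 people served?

94

Look for the lowest-cargo combination reaching 909.
infant formula + medical dressings + mosquito nets reaches 976 using 94 kg.
Below 94 kg the best achievable stays under 909.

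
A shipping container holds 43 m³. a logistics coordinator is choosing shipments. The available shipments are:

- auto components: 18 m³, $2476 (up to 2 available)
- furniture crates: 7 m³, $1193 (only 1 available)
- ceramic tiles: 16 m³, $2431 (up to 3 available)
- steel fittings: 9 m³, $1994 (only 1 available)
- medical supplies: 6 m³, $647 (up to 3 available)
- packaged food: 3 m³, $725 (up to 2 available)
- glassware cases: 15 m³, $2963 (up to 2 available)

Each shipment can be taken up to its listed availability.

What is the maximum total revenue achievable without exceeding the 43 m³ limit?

A density-first pass picks furniture crates + steel fittings + medical supplies + 2×packaged food + glassware cases — 8247 at 43 m³.
The 16 m³ tied up in furniture crates and medical supplies and packaged food is better spent on glassware cases — total rises to 8645 (42 m³).

8645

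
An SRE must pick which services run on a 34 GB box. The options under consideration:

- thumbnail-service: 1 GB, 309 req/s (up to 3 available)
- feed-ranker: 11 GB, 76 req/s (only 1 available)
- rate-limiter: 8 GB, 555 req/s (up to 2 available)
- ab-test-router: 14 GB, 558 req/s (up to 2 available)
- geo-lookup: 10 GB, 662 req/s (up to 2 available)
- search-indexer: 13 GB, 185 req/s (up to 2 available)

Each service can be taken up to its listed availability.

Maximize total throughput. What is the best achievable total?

Greedy by ratio would take 3×thumbnail-service + 2×rate-limiter + geo-lookup: 29 GB used, total 2699.
The 8 GB tied up in rate-limiter is better spent on geo-lookup — total rises to 2806 (31 GB).
The spare 3 GB is too small for any remaining service, and no exchange beats 2806.

2806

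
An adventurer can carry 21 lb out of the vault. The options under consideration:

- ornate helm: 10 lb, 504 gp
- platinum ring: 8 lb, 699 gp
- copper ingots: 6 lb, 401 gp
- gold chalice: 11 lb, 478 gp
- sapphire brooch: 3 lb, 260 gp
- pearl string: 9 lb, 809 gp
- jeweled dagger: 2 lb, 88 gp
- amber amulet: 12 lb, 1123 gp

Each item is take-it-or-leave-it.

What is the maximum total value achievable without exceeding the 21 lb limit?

1932

The ratio ordering already packs tightly: pearl string + amber amulet, 21 lb, 1932.
The closest alternative, platinum ring + amber amulet, reaches only 1822.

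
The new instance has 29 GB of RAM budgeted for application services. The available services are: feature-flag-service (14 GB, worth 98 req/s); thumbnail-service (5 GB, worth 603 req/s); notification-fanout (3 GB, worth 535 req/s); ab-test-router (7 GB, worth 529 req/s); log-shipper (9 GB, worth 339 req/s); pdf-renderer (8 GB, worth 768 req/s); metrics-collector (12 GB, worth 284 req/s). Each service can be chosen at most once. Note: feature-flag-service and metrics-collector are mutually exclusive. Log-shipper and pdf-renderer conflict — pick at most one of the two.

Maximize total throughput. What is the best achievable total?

Ranking by ratio (throughput/GB): notification-fanout 178.33, thumbnail-service 120.60, pdf-renderer 96.00.
Taking thumbnail-service + notification-fanout + ab-test-router + pdf-renderer: 23 GB used, 2435 in throughput.
Next best is thumbnail-service + notification-fanout + pdf-renderer + metrics-collector at 2190 (28 GB) — short by 245.

2435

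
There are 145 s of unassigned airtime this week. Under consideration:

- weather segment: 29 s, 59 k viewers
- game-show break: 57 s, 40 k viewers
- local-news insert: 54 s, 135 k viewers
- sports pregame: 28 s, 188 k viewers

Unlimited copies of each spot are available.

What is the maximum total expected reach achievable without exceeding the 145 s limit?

By expected reach per s: sports pregame 6.71, local-news insert 2.50, weather segment 2.03, game-show break 0.70 lead.
The ratio ordering already packs tightly: 5×sports pregame, 140 s, 940.

940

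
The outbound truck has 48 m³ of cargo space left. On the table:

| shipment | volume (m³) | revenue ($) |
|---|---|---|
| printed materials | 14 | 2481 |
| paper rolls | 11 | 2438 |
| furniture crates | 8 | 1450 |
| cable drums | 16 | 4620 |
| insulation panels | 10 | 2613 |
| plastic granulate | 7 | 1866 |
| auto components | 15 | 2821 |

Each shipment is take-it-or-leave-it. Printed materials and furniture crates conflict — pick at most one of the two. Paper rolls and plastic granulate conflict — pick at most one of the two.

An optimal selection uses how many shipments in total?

4

Best achievable revenue is 11920.
cable drums + insulation panels + plastic granulate + auto components hits 11920 at 48 m³.
Any selection reaching 11920 contains exactly 4 shipments.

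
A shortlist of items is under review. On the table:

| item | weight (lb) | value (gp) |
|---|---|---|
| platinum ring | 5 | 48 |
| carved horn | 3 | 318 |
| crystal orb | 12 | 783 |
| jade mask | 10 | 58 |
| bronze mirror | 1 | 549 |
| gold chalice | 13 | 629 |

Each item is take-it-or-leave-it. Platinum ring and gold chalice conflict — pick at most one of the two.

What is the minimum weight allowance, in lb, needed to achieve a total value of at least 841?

Look for the lowest-weight combination reaching 841.
carved horn + bronze mirror reaches 867 using 4 lb.
No combination under 4 lb hits 841.

4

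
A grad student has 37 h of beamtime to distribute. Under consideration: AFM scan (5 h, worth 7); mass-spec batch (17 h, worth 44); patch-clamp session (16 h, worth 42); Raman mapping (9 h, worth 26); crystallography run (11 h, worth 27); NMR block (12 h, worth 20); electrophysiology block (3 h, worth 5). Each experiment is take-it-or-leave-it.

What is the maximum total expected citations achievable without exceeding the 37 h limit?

Taking the top-ratio experiments first gives patch-clamp session + Raman mapping + crystallography run for 95 (36 h).
Replace patch-clamp session with mass-spec batch: the trade gains 2 net, giving 97 at 37 h.
An exhaustive check of the 128 subsets confirms 97.

97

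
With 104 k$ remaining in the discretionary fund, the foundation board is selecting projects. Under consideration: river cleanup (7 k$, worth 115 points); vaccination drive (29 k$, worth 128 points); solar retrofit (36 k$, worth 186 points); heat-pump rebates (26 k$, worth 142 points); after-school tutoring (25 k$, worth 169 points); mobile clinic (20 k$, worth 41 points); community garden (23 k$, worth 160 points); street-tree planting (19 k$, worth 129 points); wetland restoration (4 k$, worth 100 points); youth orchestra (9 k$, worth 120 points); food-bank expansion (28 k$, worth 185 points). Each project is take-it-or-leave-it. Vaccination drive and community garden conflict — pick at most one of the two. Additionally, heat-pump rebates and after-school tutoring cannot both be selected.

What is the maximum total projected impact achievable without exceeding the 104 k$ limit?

850

Greedy by ratio would take river cleanup + after-school tutoring + community garden + street-tree planting + wetland restoration + youth orchestra: 87 k$ used, total 793.
Replace street-tree planting with solar retrofit: the trade gains 57 net, giving 850 at 104 k$.
The closest alternative, river cleanup + after-school tutoring + community garden + wetland restoration + youth orchestra + food-bank expansion, reaches only 849.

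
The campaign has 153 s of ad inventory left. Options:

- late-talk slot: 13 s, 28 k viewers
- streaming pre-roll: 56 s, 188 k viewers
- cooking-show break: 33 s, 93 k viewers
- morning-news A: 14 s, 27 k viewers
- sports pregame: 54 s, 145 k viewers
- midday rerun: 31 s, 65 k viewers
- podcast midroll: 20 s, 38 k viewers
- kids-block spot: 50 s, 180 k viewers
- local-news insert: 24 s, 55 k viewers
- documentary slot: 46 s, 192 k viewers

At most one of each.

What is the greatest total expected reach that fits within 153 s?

Density check — documentary slot 4.17, kids-block spot 3.60, streaming pre-roll 3.36, cooking-show break 2.82 are the best per s.
The ratio ordering already packs tightly: streaming pre-roll + kids-block spot + documentary slot, 152 s, 560.

560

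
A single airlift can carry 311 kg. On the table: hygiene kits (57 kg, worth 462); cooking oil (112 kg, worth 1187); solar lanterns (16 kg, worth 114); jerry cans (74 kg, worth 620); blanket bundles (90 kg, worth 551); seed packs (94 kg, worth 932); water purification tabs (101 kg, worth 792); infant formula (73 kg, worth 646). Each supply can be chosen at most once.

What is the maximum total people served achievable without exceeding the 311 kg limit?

A density-first pass picks cooking oil + solar lanterns + seed packs + infant formula — 2879 at 295 kg.
The 89 kg tied up in solar lanterns and infant formula is better spent on water purification tabs — total rises to 2911 (307 kg).
Next best is cooking oil + solar lanterns + seed packs + infant formula at 2879 (295 kg) — short by 32.

2911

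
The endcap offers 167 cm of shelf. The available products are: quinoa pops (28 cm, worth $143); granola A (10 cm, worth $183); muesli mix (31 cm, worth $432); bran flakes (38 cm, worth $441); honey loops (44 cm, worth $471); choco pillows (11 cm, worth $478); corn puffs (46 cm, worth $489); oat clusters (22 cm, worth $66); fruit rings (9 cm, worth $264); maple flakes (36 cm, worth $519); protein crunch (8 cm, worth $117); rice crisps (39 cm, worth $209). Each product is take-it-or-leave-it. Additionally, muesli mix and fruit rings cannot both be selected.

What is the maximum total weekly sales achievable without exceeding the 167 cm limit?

2521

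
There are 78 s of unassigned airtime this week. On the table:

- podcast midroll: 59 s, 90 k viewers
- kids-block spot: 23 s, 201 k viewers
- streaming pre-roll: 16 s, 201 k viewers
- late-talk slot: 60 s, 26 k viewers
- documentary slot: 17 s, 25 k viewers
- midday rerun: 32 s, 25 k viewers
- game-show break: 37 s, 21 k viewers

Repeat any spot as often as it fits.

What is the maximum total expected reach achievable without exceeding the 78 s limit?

By expected reach per s: streaming pre-roll 12.56, kids-block spot 8.74, podcast midroll 1.53, documentary slot 1.47 lead.
2×kids-block spot + 2×streaming pre-roll uses 78 of the 78 s and totals 804.
Nothing else within 78 s beats 804.

804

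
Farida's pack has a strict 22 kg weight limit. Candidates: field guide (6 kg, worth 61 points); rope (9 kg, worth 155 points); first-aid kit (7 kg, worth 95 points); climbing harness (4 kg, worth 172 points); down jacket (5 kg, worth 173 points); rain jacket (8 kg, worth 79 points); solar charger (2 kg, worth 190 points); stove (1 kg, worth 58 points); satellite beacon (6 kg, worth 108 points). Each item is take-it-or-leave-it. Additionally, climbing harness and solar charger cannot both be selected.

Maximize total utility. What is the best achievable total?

626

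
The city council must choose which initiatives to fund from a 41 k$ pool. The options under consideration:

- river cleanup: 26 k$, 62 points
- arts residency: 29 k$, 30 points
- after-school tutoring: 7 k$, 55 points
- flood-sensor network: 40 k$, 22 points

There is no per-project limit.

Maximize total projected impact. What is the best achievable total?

275

Taking 5×after-school tutoring: 35 k$ used, 275 in projected impact.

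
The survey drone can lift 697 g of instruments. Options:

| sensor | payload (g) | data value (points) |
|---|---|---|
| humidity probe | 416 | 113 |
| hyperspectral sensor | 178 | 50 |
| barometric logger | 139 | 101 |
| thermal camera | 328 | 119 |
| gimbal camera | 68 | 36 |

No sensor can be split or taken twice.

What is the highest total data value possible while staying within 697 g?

270

By data value per g: barometric logger 0.73, gimbal camera 0.53, thermal camera 0.36 lead.
Filling by ratio: barometric logger + thermal camera + gimbal camera for 256, with 162 g left unused.
The 68 g tied up in gimbal camera is better spent on hyperspectral sensor — total rises to 270 (645 g).
Runner-up barometric logger + thermal camera + gimbal camera tops out at 256.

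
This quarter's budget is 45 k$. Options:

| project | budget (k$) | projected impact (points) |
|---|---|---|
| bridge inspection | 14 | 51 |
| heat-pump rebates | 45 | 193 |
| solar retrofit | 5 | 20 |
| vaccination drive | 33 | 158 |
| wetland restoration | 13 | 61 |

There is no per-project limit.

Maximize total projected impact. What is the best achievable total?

203

By projected impact per k$: vaccination drive 4.79, wetland restoration 4.69, heat-pump rebates 4.29 lead.
The ratio heuristic lands on 2×solar retrofit + vaccination drive (198) but leaves 2 k$ idle.
Dropping solar retrofit and vaccination drive frees 38 k$; slotting in 3×wetland restoration (39 k$) lifts the total to 203 at 44 k$.
That's the maximum — no swap from here does better than 203.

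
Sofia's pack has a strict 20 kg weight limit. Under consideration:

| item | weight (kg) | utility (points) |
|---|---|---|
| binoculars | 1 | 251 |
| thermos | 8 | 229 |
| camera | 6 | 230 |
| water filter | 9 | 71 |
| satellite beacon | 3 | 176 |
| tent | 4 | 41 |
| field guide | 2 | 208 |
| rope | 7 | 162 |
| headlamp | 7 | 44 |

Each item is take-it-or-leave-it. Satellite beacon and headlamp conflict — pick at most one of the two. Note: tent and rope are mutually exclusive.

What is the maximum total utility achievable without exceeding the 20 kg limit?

1094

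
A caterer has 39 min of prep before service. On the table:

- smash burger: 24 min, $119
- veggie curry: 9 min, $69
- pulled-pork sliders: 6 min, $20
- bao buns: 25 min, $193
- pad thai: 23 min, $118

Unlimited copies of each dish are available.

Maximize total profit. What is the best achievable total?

276

The ratio heuristic lands on veggie curry + bao buns (262) but leaves 5 min idle.
Dropping bao buns frees 25 min; slotting in 3×veggie curry (27 min) lifts the total to 276 at 36 min.
That's the maximum — no swap from here does better than 276.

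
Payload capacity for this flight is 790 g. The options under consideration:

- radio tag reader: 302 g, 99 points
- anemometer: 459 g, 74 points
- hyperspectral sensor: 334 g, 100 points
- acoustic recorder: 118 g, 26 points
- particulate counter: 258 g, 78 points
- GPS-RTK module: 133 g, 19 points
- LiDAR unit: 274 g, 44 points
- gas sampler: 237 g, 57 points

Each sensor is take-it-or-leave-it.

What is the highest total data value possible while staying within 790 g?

225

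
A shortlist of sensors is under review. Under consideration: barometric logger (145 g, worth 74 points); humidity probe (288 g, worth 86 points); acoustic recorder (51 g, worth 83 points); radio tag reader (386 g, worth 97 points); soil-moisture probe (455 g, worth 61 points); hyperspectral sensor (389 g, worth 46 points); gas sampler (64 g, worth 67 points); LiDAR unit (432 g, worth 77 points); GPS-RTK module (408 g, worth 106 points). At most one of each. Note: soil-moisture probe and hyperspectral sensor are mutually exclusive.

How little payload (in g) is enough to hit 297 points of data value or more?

548

Need the lightest bundle worth ≥ 297.
Taking barometric logger + humidity probe + acoustic recorder + gas sampler gives 310 (≥ 297) for 548 g.
Below 548 g the best achievable stays under 297.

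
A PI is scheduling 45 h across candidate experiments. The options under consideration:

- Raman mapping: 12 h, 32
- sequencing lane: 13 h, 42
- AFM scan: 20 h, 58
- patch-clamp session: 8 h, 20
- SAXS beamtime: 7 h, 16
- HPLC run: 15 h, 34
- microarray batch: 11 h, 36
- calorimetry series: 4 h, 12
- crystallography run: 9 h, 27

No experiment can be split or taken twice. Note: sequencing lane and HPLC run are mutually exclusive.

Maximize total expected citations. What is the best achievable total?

137

Taking Raman mapping + sequencing lane + microarray batch + crystallography run: 45 h used, 137 in expected citations.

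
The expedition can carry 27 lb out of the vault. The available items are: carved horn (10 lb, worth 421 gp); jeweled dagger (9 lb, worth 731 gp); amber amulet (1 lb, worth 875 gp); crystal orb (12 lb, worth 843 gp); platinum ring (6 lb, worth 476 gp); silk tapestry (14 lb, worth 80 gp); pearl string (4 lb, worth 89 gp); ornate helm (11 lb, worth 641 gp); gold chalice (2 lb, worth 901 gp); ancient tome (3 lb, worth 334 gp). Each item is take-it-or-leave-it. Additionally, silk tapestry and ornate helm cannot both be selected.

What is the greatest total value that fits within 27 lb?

3684

Filling by ratio: jeweled dagger + amber amulet + platinum ring + pearl string + gold chalice + ancient tome for 3406, with 2 lb left unused.
The 10 lb tied up in platinum ring and pearl string is better spent on crystal orb — total rises to 3684 (27 lb).
Nothing else feasible within 27 lb beats 3684.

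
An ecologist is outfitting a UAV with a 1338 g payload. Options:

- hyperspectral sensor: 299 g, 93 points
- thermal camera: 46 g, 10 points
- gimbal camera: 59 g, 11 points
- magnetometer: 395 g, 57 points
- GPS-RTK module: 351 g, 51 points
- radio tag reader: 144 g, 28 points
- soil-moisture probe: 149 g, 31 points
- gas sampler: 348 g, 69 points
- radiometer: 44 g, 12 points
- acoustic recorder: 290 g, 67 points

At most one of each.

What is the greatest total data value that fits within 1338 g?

A density-first pass picks hyperspectral sensor + thermal camera + radio tag reader + soil-moisture probe + gas sampler + radiometer + acoustic recorder — 310 at 1320 g.
Replace thermal camera with gimbal camera: the trade gains 1 net, giving 311 at 1333 g.
An exhaustive check of the 1024 subsets confirms 311.

311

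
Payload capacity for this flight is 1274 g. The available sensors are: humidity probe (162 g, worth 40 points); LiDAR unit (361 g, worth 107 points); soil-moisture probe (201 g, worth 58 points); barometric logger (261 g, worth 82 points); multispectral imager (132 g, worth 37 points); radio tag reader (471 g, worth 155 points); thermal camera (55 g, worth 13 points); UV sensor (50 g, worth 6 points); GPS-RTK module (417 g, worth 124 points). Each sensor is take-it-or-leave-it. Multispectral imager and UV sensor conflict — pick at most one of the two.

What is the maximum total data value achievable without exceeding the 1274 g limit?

The ratio heuristic lands on barometric logger + radio tag reader + thermal camera + UV sensor + GPS-RTK module (380) but leaves 20 g idle.
The 366 g tied up in barometric logger and thermal camera and UV sensor is better spent on LiDAR unit — total rises to 386 (1249 g).
An exhaustive check of the 512 subsets confirms 386.

386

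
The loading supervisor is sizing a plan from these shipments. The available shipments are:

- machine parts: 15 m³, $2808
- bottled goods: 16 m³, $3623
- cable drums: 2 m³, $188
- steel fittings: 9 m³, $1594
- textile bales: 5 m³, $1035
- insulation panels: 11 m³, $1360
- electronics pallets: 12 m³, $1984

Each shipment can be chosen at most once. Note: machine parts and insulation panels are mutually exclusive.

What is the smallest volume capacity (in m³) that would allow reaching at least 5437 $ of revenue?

Look for the lowest-volume combination reaching 5437.
Taking bottled goods + electronics pallets gives 5607 (≥ 5437) for 28 m³.
No combination under 28 m³ hits 5437.

28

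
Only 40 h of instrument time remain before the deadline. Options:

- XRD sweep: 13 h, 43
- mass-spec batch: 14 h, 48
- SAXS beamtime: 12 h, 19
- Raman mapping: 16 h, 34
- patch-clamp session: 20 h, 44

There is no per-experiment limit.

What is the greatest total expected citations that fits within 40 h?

134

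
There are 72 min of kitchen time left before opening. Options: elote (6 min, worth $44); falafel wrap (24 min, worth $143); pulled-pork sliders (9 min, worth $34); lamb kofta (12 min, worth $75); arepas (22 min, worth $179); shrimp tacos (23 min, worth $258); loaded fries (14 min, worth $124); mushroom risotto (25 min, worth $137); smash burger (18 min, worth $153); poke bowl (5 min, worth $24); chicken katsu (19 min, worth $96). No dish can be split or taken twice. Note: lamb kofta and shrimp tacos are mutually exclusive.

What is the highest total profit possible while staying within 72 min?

634

Density check — shrimp tacos 11.22, loaded fries 8.86, smash burger 8.50 are the best per min.
Greedy by ratio would take elote + shrimp tacos + loaded fries + smash burger + poke bowl: 66 min used, total 603.
Replace loaded fries and poke bowl with arepas: the trade gains 31 net, giving 634 at 69 min.
No other feasible combination exceeds 634.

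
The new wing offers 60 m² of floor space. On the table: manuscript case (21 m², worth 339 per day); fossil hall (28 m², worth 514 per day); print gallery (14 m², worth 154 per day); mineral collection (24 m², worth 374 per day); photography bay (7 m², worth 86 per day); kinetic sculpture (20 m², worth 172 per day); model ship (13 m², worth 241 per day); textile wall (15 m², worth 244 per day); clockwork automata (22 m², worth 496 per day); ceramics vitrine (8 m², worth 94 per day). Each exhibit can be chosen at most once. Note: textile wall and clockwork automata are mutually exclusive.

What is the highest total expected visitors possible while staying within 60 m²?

1111

Best packing: mineral collection + model ship + clockwork automata — 59 m², 1111 total.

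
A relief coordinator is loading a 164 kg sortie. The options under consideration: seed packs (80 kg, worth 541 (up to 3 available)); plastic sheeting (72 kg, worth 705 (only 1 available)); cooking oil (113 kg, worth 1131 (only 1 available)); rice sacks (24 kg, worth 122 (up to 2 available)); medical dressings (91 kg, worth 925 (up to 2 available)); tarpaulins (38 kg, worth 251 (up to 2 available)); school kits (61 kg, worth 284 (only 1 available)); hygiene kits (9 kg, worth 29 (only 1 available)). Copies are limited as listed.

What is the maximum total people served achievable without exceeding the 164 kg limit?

Plastic sheeting + medical dressings uses 163 of the 164 kg and totals 1630.
No other feasible combination exceeds 1630.

1630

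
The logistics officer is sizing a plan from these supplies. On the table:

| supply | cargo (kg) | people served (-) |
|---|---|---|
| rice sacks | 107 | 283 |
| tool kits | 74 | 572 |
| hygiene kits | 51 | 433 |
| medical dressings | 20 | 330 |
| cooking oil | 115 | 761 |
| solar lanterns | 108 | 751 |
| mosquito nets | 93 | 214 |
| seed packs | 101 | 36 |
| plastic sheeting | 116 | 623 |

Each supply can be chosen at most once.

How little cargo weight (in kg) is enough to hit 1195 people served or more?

145

Minimise kg subject to total people served ≥ 1195.
tool kits + hygiene kits + medical dressings reaches 1335 using 145 kg.
No combination under 145 kg hits 1195.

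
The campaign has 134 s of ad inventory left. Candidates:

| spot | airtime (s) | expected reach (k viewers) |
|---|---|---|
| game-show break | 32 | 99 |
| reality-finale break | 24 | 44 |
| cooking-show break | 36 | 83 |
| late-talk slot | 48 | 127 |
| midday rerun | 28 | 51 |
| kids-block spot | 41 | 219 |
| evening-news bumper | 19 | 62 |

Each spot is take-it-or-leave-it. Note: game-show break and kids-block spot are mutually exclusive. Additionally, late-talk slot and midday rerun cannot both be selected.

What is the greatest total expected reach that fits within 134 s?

452

Best packing: reality-finale break + late-talk slot + kids-block spot + evening-news bumper — 132 s, 452 total.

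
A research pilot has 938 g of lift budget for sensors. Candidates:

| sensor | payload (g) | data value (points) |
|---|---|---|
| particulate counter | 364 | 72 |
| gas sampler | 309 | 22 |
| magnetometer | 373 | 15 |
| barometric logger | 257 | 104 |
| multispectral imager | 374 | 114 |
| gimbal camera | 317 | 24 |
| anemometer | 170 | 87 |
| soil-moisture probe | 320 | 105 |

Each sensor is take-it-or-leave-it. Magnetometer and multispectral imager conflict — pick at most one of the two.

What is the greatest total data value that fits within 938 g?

Ranking by ratio (data value/g): anemometer 0.51, barometric logger 0.40, soil-moisture probe 0.33, multispectral imager 0.30.
Taking the top-ratio sensors first gives barometric logger + anemometer + soil-moisture probe for 296 (747 g).
Replace barometric logger with multispectral imager: the trade gains 10 net, giving 306 at 864 g.

306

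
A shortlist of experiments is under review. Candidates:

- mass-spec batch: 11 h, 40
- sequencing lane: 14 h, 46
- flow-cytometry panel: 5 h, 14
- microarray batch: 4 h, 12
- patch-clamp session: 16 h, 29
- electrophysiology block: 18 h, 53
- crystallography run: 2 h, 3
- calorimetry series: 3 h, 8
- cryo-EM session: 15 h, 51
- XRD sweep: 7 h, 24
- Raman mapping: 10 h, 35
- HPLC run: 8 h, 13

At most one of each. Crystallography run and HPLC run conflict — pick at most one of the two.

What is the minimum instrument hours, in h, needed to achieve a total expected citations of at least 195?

57

Need the lightest bundle worth ≥ 195.
mass-spec batch + sequencing lane + cryo-EM session + XRD sweep + Raman mapping reaches 196 using 57 h.
No combination under 57 h hits 195.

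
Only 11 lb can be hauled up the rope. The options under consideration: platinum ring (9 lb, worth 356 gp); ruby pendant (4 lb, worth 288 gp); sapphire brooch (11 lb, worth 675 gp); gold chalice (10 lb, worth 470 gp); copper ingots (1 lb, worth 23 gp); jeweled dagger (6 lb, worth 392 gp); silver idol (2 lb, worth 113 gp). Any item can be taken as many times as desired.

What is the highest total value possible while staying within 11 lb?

Density check — ruby pendant 72.00, jeweled dagger 65.33, sapphire brooch 61.36 are the best per lb.
Taking 2×ruby pendant + copper ingots + silver idol: 11 lb used, 712 in value.
Nothing else within 11 lb beats 712.

712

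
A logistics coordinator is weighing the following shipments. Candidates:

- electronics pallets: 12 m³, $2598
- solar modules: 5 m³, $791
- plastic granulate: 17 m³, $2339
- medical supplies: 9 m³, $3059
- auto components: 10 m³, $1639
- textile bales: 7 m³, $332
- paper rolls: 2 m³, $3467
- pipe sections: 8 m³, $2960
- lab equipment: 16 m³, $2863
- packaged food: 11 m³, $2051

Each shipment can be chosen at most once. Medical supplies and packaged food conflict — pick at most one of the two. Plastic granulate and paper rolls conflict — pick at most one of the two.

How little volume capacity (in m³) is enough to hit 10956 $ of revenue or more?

29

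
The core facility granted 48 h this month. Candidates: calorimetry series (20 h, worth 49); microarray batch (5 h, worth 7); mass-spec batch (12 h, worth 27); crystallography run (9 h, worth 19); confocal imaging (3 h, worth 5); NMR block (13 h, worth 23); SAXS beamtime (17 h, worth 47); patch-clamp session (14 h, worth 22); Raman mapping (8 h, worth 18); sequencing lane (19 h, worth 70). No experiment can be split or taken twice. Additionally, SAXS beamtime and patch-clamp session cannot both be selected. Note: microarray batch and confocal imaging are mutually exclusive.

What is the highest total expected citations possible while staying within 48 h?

144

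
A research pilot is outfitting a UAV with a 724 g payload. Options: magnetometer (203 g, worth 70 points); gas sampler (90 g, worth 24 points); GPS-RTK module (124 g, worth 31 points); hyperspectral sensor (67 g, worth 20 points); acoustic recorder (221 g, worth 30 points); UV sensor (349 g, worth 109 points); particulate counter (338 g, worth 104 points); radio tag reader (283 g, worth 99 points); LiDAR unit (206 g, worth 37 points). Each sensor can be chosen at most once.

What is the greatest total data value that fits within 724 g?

The ratio heuristic lands on magnetometer + gas sampler + hyperspectral sensor + radio tag reader (213) but leaves 81 g idle.
Dropping magnetometer and hyperspectral sensor frees 270 g; slotting in UV sensor (349 g) lifts the total to 232 at 722 g.
The closest alternative, hyperspectral sensor + UV sensor + radio tag reader, reaches only 228.

232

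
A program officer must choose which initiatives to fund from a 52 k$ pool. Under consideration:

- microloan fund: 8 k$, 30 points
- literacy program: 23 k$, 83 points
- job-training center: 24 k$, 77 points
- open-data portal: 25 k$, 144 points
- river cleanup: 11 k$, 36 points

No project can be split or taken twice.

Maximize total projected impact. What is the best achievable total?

227

A density-first pass picks microloan fund + open-data portal + river cleanup — 210 at 44 k$.
Dropping microloan fund and river cleanup frees 19 k$; slotting in literacy program (23 k$) lifts the total to 227 at 48 k$.
That's the maximum — no swap from here does better than 227.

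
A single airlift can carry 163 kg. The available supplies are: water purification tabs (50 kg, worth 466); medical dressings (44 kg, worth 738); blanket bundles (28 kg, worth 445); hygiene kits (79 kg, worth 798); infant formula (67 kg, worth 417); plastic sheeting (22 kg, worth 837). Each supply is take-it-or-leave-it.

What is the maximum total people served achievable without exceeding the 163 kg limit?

2486

The ratio ordering already packs tightly: water purification tabs + medical dressings + blanket bundles + plastic sheeting, 144 kg, 2486.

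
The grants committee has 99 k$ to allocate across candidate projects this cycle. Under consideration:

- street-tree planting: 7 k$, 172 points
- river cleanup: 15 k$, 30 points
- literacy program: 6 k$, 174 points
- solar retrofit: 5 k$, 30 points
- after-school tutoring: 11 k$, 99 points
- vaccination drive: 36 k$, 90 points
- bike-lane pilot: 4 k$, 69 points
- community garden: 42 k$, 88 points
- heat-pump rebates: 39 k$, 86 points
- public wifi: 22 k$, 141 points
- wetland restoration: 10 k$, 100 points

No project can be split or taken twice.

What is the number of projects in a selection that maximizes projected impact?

7

Best achievable projected impact is 845.
For example street-tree planting + literacy program + after-school tutoring + vaccination drive + bike-lane pilot + public wifi + wetland restoration achieves it, using 96 k$.
All optima have 7 projects.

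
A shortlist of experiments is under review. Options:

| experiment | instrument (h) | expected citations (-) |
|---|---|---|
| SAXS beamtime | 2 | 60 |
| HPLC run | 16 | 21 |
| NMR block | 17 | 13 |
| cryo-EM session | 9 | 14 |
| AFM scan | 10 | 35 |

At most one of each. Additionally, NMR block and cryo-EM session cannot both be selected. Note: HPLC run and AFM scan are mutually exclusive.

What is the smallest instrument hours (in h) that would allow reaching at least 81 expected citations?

12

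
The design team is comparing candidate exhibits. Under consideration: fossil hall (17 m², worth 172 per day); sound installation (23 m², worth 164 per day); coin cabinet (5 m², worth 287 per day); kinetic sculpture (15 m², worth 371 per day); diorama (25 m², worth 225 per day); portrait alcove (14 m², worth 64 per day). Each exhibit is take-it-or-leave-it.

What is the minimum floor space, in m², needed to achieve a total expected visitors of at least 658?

Minimise m² subject to total expected visitors ≥ 658.
Taking coin cabinet + kinetic sculpture gives 658 (≥ 658) for 20 m².
Below 20 m² the best achievable stays under 658.

20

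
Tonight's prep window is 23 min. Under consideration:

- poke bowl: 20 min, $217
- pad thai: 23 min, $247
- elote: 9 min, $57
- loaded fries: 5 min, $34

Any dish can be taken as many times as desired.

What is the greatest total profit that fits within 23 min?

247

The ratio heuristic lands on poke bowl (217) but leaves 3 min idle.
The 20 min tied up in poke bowl is better spent on pad thai — total rises to 247 (23 min).
That's the maximum — no swap from here does better than 247.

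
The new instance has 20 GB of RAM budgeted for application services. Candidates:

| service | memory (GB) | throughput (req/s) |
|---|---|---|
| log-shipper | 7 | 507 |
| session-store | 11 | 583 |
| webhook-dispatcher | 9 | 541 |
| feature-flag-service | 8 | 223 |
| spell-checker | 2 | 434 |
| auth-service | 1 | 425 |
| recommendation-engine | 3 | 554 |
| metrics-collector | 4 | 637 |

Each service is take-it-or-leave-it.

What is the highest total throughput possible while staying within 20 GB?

By throughput per GB: auth-service 425.00, spell-checker 217.00, recommendation-engine 184.67 lead.
The ratio heuristic lands on log-shipper + spell-checker + auth-service + recommendation-engine + metrics-collector (2557) but leaves 3 GB idle.
Replace log-shipper with webhook-dispatcher: the trade gains 34 net, giving 2591 at 19 GB.
That's the maximum — no swap from here does better than 2591.

2591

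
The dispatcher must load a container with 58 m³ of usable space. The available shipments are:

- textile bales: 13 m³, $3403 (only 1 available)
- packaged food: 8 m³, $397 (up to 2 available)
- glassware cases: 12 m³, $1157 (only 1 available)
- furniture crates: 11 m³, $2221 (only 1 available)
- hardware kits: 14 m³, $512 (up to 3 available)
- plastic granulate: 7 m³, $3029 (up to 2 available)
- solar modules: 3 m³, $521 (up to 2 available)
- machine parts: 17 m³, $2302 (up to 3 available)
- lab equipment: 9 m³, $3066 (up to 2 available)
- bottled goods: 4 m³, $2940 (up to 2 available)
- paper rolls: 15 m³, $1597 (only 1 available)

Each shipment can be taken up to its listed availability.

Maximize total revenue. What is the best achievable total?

Density check — bottled goods 735.00, plastic granulate 432.71, lab equipment 340.67 are the best per m³.
Textile bales + 2×plastic granulate + solar modules + 2×lab equipment + 2×bottled goods uses 56 of the 58 m³ and totals 21994.
No other feasible combination exceeds 21994.

21994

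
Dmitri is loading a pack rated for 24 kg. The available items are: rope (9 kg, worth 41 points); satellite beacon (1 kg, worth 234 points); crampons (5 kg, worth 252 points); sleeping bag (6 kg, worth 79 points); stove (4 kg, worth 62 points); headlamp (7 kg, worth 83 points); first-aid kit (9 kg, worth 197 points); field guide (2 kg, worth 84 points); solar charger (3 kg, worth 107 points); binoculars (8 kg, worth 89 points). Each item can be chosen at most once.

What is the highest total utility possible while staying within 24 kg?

Best packing: satellite beacon + crampons + stove + first-aid kit + field guide + solar charger — 24 kg, 936 total.

936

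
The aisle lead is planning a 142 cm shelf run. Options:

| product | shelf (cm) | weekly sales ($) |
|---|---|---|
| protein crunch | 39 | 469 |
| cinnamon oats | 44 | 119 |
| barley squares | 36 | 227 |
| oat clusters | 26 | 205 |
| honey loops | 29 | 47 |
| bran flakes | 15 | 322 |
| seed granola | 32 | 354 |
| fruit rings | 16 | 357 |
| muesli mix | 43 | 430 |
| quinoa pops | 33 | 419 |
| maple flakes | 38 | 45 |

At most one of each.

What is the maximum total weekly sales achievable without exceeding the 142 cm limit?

1921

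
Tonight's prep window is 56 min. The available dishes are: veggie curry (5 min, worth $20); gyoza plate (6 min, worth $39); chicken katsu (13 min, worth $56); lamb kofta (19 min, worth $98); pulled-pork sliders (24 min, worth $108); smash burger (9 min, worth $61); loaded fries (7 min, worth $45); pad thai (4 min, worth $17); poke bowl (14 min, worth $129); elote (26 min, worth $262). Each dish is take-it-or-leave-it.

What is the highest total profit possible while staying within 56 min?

497

A density-first pass picks gyoza plate + smash burger + poke bowl + elote — 491 at 55 min.
Replace gyoza plate with loaded fries: the trade gains 6 net, giving 497 at 56 min.
Every other selection either busts 56 min or fails to beat 497.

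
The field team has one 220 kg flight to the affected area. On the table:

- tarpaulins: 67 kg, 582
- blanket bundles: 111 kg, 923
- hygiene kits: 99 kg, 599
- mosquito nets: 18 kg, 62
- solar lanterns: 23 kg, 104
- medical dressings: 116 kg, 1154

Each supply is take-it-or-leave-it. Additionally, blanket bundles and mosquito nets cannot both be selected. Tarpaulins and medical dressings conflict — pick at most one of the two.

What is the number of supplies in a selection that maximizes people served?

Optimal total is 1753.
One optimal bundle: hygiene kits + medical dressings (215 kg).
Any selection reaching 1753 contains exactly 2 supplies.

2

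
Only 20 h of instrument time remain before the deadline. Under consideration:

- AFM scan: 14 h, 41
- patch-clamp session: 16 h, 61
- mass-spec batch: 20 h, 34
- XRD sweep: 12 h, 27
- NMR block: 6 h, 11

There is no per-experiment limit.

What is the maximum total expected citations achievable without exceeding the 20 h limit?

61

Ranking by ratio (expected citations/h): patch-clamp session 3.81, AFM scan 2.93, XRD sweep 2.25.
Taking patch-clamp session: 16 h used, 61 in expected citations.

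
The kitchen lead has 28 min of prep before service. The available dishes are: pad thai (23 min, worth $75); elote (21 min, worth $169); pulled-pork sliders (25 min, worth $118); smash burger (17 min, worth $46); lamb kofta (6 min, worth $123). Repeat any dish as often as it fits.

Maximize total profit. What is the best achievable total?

Best packing: 4×lamb kofta — 24 min, 492 total.
No other feasible combination exceeds 492.

492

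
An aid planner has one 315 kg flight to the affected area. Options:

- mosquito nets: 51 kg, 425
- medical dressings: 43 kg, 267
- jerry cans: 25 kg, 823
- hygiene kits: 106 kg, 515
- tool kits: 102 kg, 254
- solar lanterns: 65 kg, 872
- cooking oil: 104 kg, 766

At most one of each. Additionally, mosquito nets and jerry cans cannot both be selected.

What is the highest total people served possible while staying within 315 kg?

2976

Ranking by ratio (people served/kg): jerry cans 32.92, solar lanterns 13.42, mosquito nets 8.33.
Jerry cans + hygiene kits + solar lanterns + cooking oil uses 300 of the 315 kg and totals 2976.
The closest alternative, medical dressings + jerry cans + solar lanterns + cooking oil, reaches only 2728.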